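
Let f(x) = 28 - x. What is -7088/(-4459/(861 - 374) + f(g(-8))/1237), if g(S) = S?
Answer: 4269945872/5498251 ≈ 776.60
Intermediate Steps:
-7088/(-4459/(861 - 374) + f(g(-8))/1237) = -7088/(-4459/(861 - 374) + (28 - 1*(-8))/1237) = -7088/(-4459/487 + (28 + 8)*(1/1237)) = -7088/(-4459*1/487 + 36*(1/1237)) = -7088/(-4459/487 + 36/1237) = -7088/(-5498251/602419) = -7088*(-602419/5498251) = 4269945872/5498251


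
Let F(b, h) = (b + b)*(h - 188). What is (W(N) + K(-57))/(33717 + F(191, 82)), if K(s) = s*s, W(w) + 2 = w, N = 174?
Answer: -3421/6775 ≈ -0.50494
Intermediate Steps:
W(w) = -2 + w
K(s) = s²
F(b, h) = 2*b*(-188 + h) (F(b, h) = (2*b)*(-188 + h) = 2*b*(-188 + h))
(W(N) + K(-57))/(33717 + F(191, 82)) = ((-2 + 174) + (-57)²)/(33717 + 2*191*(-188 + 82)) = (172 + 3249)/(33717 + 2*191*(-106)) = 3421/(33717 - 40492) = 3421/(-6775) = 3421*(-1/6775) = -3421/6775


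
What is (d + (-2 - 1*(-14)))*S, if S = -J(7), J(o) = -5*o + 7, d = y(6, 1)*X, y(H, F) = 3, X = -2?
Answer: 168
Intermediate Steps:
d = -6 (d = 3*(-2) = -6)
J(o) = 7 - 5*o
S = 28 (S = -(7 - 5*7) = -(7 - 35) = -1*(-28) = 28)
(d + (-2 - 1*(-14)))*S = (-6 + (-2 - 1*(-14)))*28 = (-6 + (-2 + 14))*28 = (-6 + 12)*28 = 6*28 = 168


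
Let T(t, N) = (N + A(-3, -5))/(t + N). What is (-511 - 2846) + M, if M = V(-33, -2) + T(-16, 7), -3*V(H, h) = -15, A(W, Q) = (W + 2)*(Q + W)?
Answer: -10061/3 ≈ -3353.7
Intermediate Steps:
A(W, Q) = (2 + W)*(Q + W)
V(H, h) = 5 (V(H, h) = -⅓*(-15) = 5)
T(t, N) = (8 + N)/(N + t) (T(t, N) = (N + ((-3)² + 2*(-5) + 2*(-3) - 5*(-3)))/(t + N) = (N + (9 - 10 - 6 + 15))/(N + t) = (N + 8)/(N + t) = (8 + N)/(N + t))
M = 10/3 (M = 5 + (8 + 7)/(7 - 16) = 5 + 15/(-9) = 5 - ⅑*15 = 5 - 5/3 = 10/3 ≈ 3.3333)
(-511 - 2846) + M = (-511 - 2846) + 10/3 = -3357 + 10/3 = -10061/3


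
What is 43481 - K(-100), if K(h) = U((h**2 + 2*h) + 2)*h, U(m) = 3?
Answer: 43781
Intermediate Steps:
K(h) = 3*h
43481 - K(-100) = 43481 - 3*(-100) = 43481 - 1*(-300) = 43481 + 300 = 43781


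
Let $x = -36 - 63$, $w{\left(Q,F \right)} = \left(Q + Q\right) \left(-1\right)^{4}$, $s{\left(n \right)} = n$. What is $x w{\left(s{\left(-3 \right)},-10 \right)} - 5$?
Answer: $589$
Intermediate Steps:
$w{\left(Q,F \right)} = 2 Q$ ($w{\left(Q,F \right)} = 2 Q 1 = 2 Q$)
$x = -99$ ($x = -36 - 63 = -99$)
$x w{\left(s{\left(-3 \right)},-10 \right)} - 5 = - 99 \cdot 2 \left(-3\right) - 5 = \left(-99\right) \left(-6\right) - 5 = 594 - 5 = 589$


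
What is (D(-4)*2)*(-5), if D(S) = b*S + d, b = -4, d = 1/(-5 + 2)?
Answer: -470/3 ≈ -156.67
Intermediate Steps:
d = -1/3 (d = 1/(-3) = -1/3 ≈ -0.33333)
D(S) = -1/3 - 4*S (D(S) = -4*S - 1/3 = -1/3 - 4*S)
(D(-4)*2)*(-5) = ((-1/3 - 4*(-4))*2)*(-5) = ((-1/3 + 16)*2)*(-5) = ((47/3)*2)*(-5) = (94/3)*(-5) = -470/3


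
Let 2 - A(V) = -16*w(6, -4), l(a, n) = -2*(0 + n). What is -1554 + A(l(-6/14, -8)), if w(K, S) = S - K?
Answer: -1712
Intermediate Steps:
l(a, n) = -2*n
A(V) = -158 (A(V) = 2 - (-16)*(-4 - 1*6) = 2 - (-16)*(-4 - 6) = 2 - (-16)*(-10) = 2 - 1*160 = 2 - 160 = -158)
-1554 + A(l(-6/14, -8)) = -1554 - 158 = -1712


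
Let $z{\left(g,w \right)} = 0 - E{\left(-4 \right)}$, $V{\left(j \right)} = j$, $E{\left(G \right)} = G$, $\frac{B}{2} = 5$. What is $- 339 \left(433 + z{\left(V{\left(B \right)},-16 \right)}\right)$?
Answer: $-148143$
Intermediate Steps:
$B = 10$ ($B = 2 \cdot 5 = 10$)
$z{\left(g,w \right)} = 4$ ($z{\left(g,w \right)} = 0 - -4 = 0 + 4 = 4$)
$- 339 \left(433 + z{\left(V{\left(B \right)},-16 \right)}\right) = - 339 \left(433 + 4\right) = \left(-339\right) 437 = -148143$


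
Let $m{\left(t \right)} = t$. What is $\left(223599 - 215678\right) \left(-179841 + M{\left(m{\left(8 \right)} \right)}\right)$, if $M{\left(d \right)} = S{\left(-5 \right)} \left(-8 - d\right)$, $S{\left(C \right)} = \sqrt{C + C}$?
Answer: $-1424520561 - 126736 i \sqrt{10} \approx -1.4245 \cdot 10^{9} - 4.0077 \cdot 10^{5} i$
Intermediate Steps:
$S{\left(C \right)} = \sqrt{2} \sqrt{C}$ ($S{\left(C \right)} = \sqrt{2 C} = \sqrt{2} \sqrt{C}$)
$M{\left(d \right)} = i \sqrt{10} \left(-8 - d\right)$ ($M{\left(d \right)} = \sqrt{2} \sqrt{-5} \left(-8 - d\right) = \sqrt{2} i \sqrt{5} \left(-8 - d\right) = i \sqrt{10} \left(-8 - d\right)$)
$\left(223599 - 215678\right) \left(-179841 + M{\left(m{\left(8 \right)} \right)}\right) = \left(223599 - 215678\right) \left(-179841 + i \sqrt{10} \left(-8 - 8\right)\right) = 7921 \left(-179841 + i \sqrt{10} \left(-8 - 8\right)\right) = 7921 \left(-179841 + i \sqrt{10} \left(-16\right)\right) = 7921 \left(-179841 - 16 i \sqrt{10}\right) = -1424520561 - 126736 i \sqrt{10}$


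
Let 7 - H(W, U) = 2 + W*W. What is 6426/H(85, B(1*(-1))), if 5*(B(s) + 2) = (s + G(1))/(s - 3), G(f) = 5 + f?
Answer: -3213/3610 ≈ -0.89003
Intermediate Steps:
B(s) = -2 + (6 + s)/(5*(-3 + s)) (B(s) = -2 + ((s + (5 + 1))/(s - 3))/5 = -2 + ((s + 6)/(-3 + s))/5 = -2 + ((6 + s)/(-3 + s))/5 = -2 + (6 + s)/(5*(-3 + s)))
H(W, U) = 5 - W**2 (H(W, U) = 7 - (2 + W*W) = 7 - (2 + W**2) = 7 + (-2 - W**2) = 5 - W**2)
6426/H(85, B(1*(-1))) = 6426/(5 - 1*85**2) = 6426/(5 - 1*7225) = 6426/(5 - 7225) = 6426/(-7220) = 6426*(-1/7220) = -3213/3610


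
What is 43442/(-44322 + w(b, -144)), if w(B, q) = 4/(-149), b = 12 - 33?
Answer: -462347/471713 ≈ -0.98014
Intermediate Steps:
b = -21
w(B, q) = -4/149 (w(B, q) = 4*(-1/149) = -4/149)
43442/(-44322 + w(b, -144)) = 43442/(-44322 - 4/149) = 43442/(-6603982/149) = 43442*(-149/6603982) = -462347/471713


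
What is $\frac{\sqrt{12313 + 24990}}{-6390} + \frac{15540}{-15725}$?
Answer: $- \frac{84}{85} - \frac{73 \sqrt{7}}{6390} \approx -1.0185$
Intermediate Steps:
$\frac{\sqrt{12313 + 24990}}{-6390} + \frac{15540}{-15725} = \sqrt{37303} \left(- \frac{1}{6390}\right) + 15540 \left(- \frac{1}{15725}\right) = 73 \sqrt{7} \left(- \frac{1}{6390}\right) - \frac{84}{85} = - \frac{73 \sqrt{7}}{6390} - \frac{84}{85} = - \frac{84}{85} - \frac{73 \sqrt{7}}{6390}$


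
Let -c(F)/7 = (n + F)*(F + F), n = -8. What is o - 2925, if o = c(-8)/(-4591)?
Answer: -13426883/4591 ≈ -2924.6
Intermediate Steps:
c(F) = -14*F*(-8 + F) (c(F) = -7*(-8 + F)*(F + F) = -7*(-8 + F)*2*F = -14*F*(-8 + F))
o = 1792/4591 (o = (14*(-8)*(8 - 1*(-8)))/(-4591) = (14*(-8)*(8 + 8))*(-1/4591) = (14*(-8)*16)*(-1/4591) = -1792*(-1/4591) = 1792/4591 ≈ 0.39033)
o - 2925 = 1792/4591 - 2925 = -13426883/4591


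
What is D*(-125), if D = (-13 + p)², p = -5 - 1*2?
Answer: -50000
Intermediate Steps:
p = -7 (p = -5 - 2 = -7)
D = 400 (D = (-13 - 7)² = (-20)² = 400)
D*(-125) = 400*(-125) = -50000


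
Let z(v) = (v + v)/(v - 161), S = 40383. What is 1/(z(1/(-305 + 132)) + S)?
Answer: 13927/562414042 ≈ 2.4763e-5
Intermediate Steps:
z(v) = 2*v/(-161 + v) (z(v) = (2*v)/(-161 + v) = 2*v/(-161 + v))
1/(z(1/(-305 + 132)) + S) = 1/(2/((-305 + 132)*(-161 + 1/(-305 + 132))) + 40383) = 1/(2/(-173*(-161 + 1/(-173))) + 40383) = 1/(2*(-1/173)/(-161 - 1/173) + 40383) = 1/(2*(-1/173)/(-27854/173) + 40383) = 1/(2*(-1/173)*(-173/27854) + 40383) = 1/(1/13927 + 40383) = 1/(562414042/13927) = 13927/562414042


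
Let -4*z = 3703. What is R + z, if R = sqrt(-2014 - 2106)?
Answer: -3703/4 + 2*I*sqrt(1030) ≈ -925.75 + 64.187*I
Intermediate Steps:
z = -3703/4 (z = -1/4*3703 = -3703/4 ≈ -925.75)
R = 2*I*sqrt(1030) (R = sqrt(-4120) = 2*I*sqrt(1030) ≈ 64.187*I)
R + z = 2*I*sqrt(1030) - 3703/4 = -3703/4 + 2*I*sqrt(1030)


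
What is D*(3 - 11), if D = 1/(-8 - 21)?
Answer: 8/29 ≈ 0.27586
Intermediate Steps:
D = -1/29 (D = 1/(-29) = -1/29 ≈ -0.034483)
D*(3 - 11) = -(3 - 11)/29 = -1/29*(-8) = 8/29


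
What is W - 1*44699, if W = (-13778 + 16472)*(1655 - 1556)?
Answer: 222007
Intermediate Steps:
W = 266706 (W = 2694*99 = 266706)
W - 1*44699 = 266706 - 1*44699 = 266706 - 44699 = 222007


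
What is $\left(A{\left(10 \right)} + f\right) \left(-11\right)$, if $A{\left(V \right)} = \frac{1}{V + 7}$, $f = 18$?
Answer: $- \frac{3377}{17} \approx -198.65$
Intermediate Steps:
$A{\left(V \right)} = \frac{1}{7 + V}$
$\left(A{\left(10 \right)} + f\right) \left(-11\right) = \left(\frac{1}{7 + 10} + 18\right) \left(-11\right) = \left(\frac{1}{17} + 18\right) \left(-11\right) = \frac{307}{17} \left(-11\right) = - \frac{3377}{17}$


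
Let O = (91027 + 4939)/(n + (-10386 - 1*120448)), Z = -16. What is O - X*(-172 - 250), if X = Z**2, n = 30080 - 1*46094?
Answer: 610161045/5648 ≈ 1.0803e+5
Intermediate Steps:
n = -16014 (n = 30080 - 46094 = -16014)
X = 256 (X = (-16)**2 = 256)
O = -3691/5648 (O = (91027 + 4939)/(-16014 + (-10386 - 1*120448)) = 95966/(-16014 + (-10386 - 120448)) = 95966/(-16014 - 130834) = 95966/(-146848) = 95966*(-1/146848) = -3691/5648 ≈ -0.65351)
O - X*(-172 - 250) = -3691/5648 - 256*(-172 - 250) = -3691/5648 - 256*(-422) = -3691/5648 - 1*(-108032) = -3691/5648 + 108032 = 610161045/5648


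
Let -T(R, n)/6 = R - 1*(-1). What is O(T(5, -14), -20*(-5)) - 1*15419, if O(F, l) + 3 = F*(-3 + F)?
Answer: -14018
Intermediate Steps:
T(R, n) = -6 - 6*R (T(R, n) = -6*(R - 1*(-1)) = -6*(R + 1) = -6*(1 + R) = -6 - 6*R)
O(F, l) = -3 + F*(-3 + F)
O(T(5, -14), -20*(-5)) - 1*15419 = (-3 + (-6 - 6*5)² - 3*(-6 - 6*5)) - 1*15419 = (-3 + (-6 - 30)² - 3*(-6 - 30)) - 15419 = (-3 + (-36)² - 3*(-36)) - 15419 = (-3 + 1296 + 108) - 15419 = 1401 - 15419 = -14018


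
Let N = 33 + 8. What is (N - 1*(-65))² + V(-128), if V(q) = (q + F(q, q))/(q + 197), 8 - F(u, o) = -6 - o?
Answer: 775042/69 ≈ 11233.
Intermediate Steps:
N = 41
F(u, o) = 14 + o (F(u, o) = 8 - (-6 - o) = 8 + (6 + o) = 14 + o)
V(q) = (14 + 2*q)/(197 + q) (V(q) = (q + (14 + q))/(q + 197) = (14 + 2*q)/(197 + q))
(N - 1*(-65))² + V(-128) = (41 - 1*(-65))² + 2*(7 - 128)/(197 - 128) = (41 + 65)² + 2*(-121)/69 = 106² + 2*(1/69)*(-121) = 11236 - 242/69 = 775042/69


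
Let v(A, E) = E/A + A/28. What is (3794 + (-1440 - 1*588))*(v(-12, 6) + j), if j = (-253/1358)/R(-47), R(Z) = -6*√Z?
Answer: -11479/7 - 223399*I*√47/191478 ≈ -1639.9 - 7.9986*I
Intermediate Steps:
v(A, E) = A/28 + E/A (v(A, E) = E/A + A*(1/28) = E/A + A/28 = A/28 + E/A)
j = -253*I*√47/382956 (j = (-253/1358)/((-6*I*√47)) = (-253*1/1358)/((-6*I*√47)) = -253*I*√47/282/1358 = -253*I*√47/382956 ≈ -0.0045292*I)
(3794 + (-1440 - 1*588))*(v(-12, 6) + j) = (3794 + (-1440 - 1*588))*(((1/28)*(-12) + 6/(-12)) - 253*I*√47/382956) = (3794 + (-1440 - 588))*((-3/7 + 6*(-1/12)) - 253*I*√47/382956) = (3794 - 2028)*((-3/7 - ½) - 253*I*√47/382956) = 1766*(-13/14 - 253*I*√47/382956) = -11479/7 - 223399*I*√47/191478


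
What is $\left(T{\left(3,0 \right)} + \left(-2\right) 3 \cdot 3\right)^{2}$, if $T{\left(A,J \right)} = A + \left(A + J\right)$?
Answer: $144$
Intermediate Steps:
$T{\left(A,J \right)} = J + 2 A$
$\left(T{\left(3,0 \right)} + \left(-2\right) 3 \cdot 3\right)^{2} = \left(\left(0 + 2 \cdot 3\right) + \left(-2\right) 3 \cdot 3\right)^{2} = \left(\left(0 + 6\right) - 18\right)^{2} = \left(6 - 18\right)^{2} = \left(-12\right)^{2} = 144$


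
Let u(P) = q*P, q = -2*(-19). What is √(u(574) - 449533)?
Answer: 7*I*√8729 ≈ 654.0*I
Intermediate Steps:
q = 38
u(P) = 38*P
√(u(574) - 449533) = √(38*574 - 449533) = √(21812 - 449533) = √(-427721) = 7*I*√8729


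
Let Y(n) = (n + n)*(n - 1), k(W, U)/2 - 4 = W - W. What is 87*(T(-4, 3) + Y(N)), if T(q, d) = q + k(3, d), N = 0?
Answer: 348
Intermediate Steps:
k(W, U) = 8 (k(W, U) = 8 + 2*(W - W) = 8 + 2*0 = 8 + 0 = 8)
Y(n) = 2*n*(-1 + n) (Y(n) = (2*n)*(-1 + n) = 2*n*(-1 + n))
T(q, d) = 8 + q (T(q, d) = q + 8 = 8 + q)
87*(T(-4, 3) + Y(N)) = 87*((8 - 4) + 2*0*(-1 + 0)) = 87*(4 + 2*0*(-1)) = 87*(4 + 0) = 87*4 = 348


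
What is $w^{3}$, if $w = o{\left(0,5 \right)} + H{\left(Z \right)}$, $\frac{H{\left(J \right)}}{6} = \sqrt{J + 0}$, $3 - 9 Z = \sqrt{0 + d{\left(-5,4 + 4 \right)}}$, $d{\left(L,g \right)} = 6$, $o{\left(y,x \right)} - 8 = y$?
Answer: $8 \left(4 + \sqrt{3 - \sqrt{6}}\right)^{3} \approx 853.03$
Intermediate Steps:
$o{\left(y,x \right)} = 8 + y$
$Z = \frac{1}{3} - \frac{\sqrt{6}}{9}$ ($Z = \frac{1}{3} - \frac{\sqrt{0 + 6}}{9} = \frac{1}{3} - \frac{\sqrt{6}}{9} \approx 0.061168$)
$H{\left(J \right)} = 6 \sqrt{J}$ ($H{\left(J \right)} = 6 \sqrt{J + 0} = 6 \sqrt{J}$)
$w = 8 + 6 \sqrt{\frac{1}{3} - \frac{\sqrt{6}}{9}}$ ($w = \left(8 + 0\right) + 6 \sqrt{\frac{1}{3} - \frac{\sqrt{6}}{9}} = 8 + 6 \sqrt{\frac{1}{3} - \frac{\sqrt{6}}{9}} \approx 9.4839$)
$w^{3} = \left(8 + 2 \sqrt{3 - \sqrt{6}}\right)^{3}$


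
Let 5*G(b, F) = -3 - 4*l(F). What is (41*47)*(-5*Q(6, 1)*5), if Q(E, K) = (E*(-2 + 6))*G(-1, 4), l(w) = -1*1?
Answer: -231240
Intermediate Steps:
l(w) = -1
G(b, F) = 1/5 (G(b, F) = (-3 - 4*(-1))/5 = (-3 + 4)/5 = (1/5)*1 = 1/5)
Q(E, K) = 4*E/5 (Q(E, K) = (E*(-2 + 6))*(1/5) = (E*4)*(1/5) = (4*E)*(1/5) = 4*E/5)
(41*47)*(-5*Q(6, 1)*5) = (41*47)*(-4*6*5) = 1927*(-5*24/5*5) = 1927*(-24*5) = 1927*(-120) = -231240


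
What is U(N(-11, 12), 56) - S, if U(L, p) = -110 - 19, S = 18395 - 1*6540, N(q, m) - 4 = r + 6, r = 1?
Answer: -11984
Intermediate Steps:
N(q, m) = 11 (N(q, m) = 4 + (1 + 6) = 4 + 7 = 11)
S = 11855 (S = 18395 - 6540 = 11855)
U(L, p) = -129
U(N(-11, 12), 56) - S = -129 - 1*11855 = -129 - 11855 = -11984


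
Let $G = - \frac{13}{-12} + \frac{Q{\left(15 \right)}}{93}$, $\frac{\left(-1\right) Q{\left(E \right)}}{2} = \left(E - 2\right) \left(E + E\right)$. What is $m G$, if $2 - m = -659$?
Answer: $- \frac{1795937}{372} \approx -4827.8$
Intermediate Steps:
$m = 661$ ($m = 2 - -659 = 2 + 659 = 661$)
$Q{\left(E \right)} = - 4 E \left(-2 + E\right)$ ($Q{\left(E \right)} = - 2 \left(E - 2\right) \left(E + E\right) = - 2 \left(-2 + E\right) 2 E = - 2 \cdot 2 E \left(-2 + E\right) = - 4 E \left(-2 + E\right)$)
$G = - \frac{2717}{372}$ ($G = - \frac{13}{-12} + \frac{4 \cdot 15 \left(2 - 15\right)}{93} = \left(-13\right) \left(- \frac{1}{12}\right) + 4 \cdot 15 \left(2 - 15\right) \frac{1}{93} = \frac{13}{12} + 4 \cdot 15 \left(-13\right) \frac{1}{93} = \frac{13}{12} - \frac{260}{31} = - \frac{2717}{372} \approx -7.3038$)
$m G = 661 \left(- \frac{2717}{372}\right) = - \frac{1795937}{372}$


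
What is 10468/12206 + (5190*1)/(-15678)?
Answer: 8397347/15947139 ≈ 0.52657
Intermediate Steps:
10468/12206 + (5190*1)/(-15678) = 10468*(1/12206) + 5190*(-1/15678) = 5234/6103 - 865/2613 = 8397347/15947139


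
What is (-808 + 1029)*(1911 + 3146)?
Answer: 1117597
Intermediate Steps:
(-808 + 1029)*(1911 + 3146) = 221*5057 = 1117597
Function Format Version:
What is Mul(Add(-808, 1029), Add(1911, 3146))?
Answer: 1117597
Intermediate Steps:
Mul(Add(-808, 1029), Add(1911, 3146)) = Mul(221, 5057) = 1117597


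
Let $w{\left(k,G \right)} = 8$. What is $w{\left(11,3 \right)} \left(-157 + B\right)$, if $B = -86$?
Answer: $-1944$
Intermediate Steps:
$w{\left(11,3 \right)} \left(-157 + B\right) = 8 \left(-157 - 86\right) = 8 \left(-243\right) = -1944$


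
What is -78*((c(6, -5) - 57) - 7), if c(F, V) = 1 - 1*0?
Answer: 4914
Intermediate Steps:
c(F, V) = 1 (c(F, V) = 1 + 0 = 1)
-78*((c(6, -5) - 57) - 7) = -78*((1 - 57) - 7) = -78*(-56 - 7) = -78*(-63) = 4914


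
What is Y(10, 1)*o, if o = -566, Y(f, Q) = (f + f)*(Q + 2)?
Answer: -33960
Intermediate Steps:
Y(f, Q) = 2*f*(2 + Q) (Y(f, Q) = (2*f)*(2 + Q) = 2*f*(2 + Q))
Y(10, 1)*o = (2*10*(2 + 1))*(-566) = (2*10*3)*(-566) = 60*(-566) = -33960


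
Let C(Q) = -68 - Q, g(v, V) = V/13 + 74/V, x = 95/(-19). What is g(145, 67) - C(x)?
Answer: 60324/871 ≈ 69.258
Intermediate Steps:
x = -5 (x = 95*(-1/19) = -5)
g(v, V) = 74/V + V/13 (g(v, V) = V*(1/13) + 74/V = V/13 + 74/V = 74/V + V/13)
g(145, 67) - C(x) = (74/67 + (1/13)*67) - (-68 - 1*(-5)) = (74*(1/67) + 67/13) - (-68 + 5) = (74/67 + 67/13) - 1*(-63) = 5451/871 + 63 = 60324/871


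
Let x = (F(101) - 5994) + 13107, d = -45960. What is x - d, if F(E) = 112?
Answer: 53185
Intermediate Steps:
x = 7225 (x = (112 - 5994) + 13107 = -5882 + 13107 = 7225)
x - d = 7225 - 1*(-45960) = 7225 + 45960 = 53185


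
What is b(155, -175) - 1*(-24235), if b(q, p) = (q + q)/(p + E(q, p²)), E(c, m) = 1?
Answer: 2108290/87 ≈ 24233.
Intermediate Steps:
b(q, p) = 2*q/(1 + p) (b(q, p) = (q + q)/(p + 1) = (2*q)/(1 + p) = 2*q/(1 + p))
b(155, -175) - 1*(-24235) = 2*155/(1 - 175) - 1*(-24235) = 2*155/(-174) + 24235 = 2*155*(-1/174) + 24235 = -155/87 + 24235 = 2108290/87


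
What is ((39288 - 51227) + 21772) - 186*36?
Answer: 3137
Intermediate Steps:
((39288 - 51227) + 21772) - 186*36 = (-11939 + 21772) - 6696 = 9833 - 6696 = 3137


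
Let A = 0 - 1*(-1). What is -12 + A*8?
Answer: -4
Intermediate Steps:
A = 1 (A = 0 + 1 = 1)
-12 + A*8 = -12 + 1*8 = -12 + 8 = -4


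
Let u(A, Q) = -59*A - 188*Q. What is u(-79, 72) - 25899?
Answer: -34774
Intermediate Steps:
u(A, Q) = -188*Q - 59*A
u(-79, 72) - 25899 = (-188*72 - 59*(-79)) - 25899 = (-13536 + 4661) - 25899 = -8875 - 25899 = -34774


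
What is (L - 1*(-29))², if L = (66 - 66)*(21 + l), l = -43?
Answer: 841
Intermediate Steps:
L = 0 (L = (66 - 66)*(21 - 43) = 0*(-22) = 0)
(L - 1*(-29))² = (0 - 1*(-29))² = (0 + 29)² = 29² = 841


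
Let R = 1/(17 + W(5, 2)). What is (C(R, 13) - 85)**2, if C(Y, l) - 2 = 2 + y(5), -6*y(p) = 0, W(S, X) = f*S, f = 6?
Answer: 6561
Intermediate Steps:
W(S, X) = 6*S
y(p) = 0 (y(p) = -1/6*0 = 0)
R = 1/47 (R = 1/(17 + 6*5) = 1/(17 + 30) = 1/47 ≈ 0.021277)
C(Y, l) = 4 (C(Y, l) = 2 + (2 + 0) = 2 + 2 = 4)
(C(R, 13) - 85)**2 = (4 - 85)**2 = (-81)**2 = 6561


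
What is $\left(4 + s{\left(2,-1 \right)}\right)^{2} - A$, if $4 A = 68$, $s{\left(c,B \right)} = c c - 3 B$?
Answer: $104$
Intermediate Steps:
$s{\left(c,B \right)} = c^{2} - 3 B$
$A = 17$ ($A = \frac{1}{4} \cdot 68 = 17$)
$\left(4 + s{\left(2,-1 \right)}\right)^{2} - A = \left(4 - \left(-3 - 2^{2}\right)\right)^{2} - 17 = \left(4 + \left(4 + 3\right)\right)^{2} - 17 = \left(4 + 7\right)^{2} - 17 = 11^{2} - 17 = 121 - 17 = 104$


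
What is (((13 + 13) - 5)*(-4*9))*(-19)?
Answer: 14364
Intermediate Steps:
(((13 + 13) - 5)*(-4*9))*(-19) = ((26 - 5)*(-36))*(-19) = (21*(-36))*(-19) = -756*(-19) = 14364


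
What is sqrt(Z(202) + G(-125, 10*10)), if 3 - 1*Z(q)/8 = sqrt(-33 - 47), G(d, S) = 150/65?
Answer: sqrt(4446 - 5408*I*sqrt(5))/13 ≈ 7.1605 - 4.9965*I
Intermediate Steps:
G(d, S) = 30/13 (G(d, S) = 150*(1/65) = 30/13)
Z(q) = 24 - 32*I*sqrt(5) (Z(q) = 24 - 8*sqrt(-33 - 47) = 24 - 32*I*sqrt(5))
sqrt(Z(202) + G(-125, 10*10)) = sqrt((24 - 32*I*sqrt(5)) + 30/13) = sqrt(342/13 - 32*I*sqrt(5))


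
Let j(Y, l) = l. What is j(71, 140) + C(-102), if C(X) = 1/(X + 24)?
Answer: 10919/78 ≈ 139.99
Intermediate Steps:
C(X) = 1/(24 + X)
j(71, 140) + C(-102) = 140 + 1/(24 - 102) = 140 + 1/(-78) = 140 - 1/78 = 10919/78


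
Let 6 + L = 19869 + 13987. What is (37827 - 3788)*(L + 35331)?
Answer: 2354852059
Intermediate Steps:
L = 33850 (L = -6 + (19869 + 13987) = -6 + 33856 = 33850)
(37827 - 3788)*(L + 35331) = (37827 - 3788)*(33850 + 35331) = 34039*69181 = 2354852059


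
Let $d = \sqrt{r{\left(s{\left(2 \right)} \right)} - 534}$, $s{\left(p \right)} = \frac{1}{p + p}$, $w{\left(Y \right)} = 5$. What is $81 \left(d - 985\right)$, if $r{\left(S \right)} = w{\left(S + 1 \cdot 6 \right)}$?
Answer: $-79785 + 1863 i \approx -79785.0 + 1863.0 i$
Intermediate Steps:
$s{\left(p \right)} = \frac{1}{2 p}$
$r{\left(S \right)} = 5$
$d = 23 i$ ($d = \sqrt{5 - 534} = \sqrt{-529} = 23 i \approx 23.0 i$)
$81 \left(d - 985\right) = 81 \left(23 i - 985\right) = 81 \left(-985 + 23 i\right) = -79785 + 1863 i$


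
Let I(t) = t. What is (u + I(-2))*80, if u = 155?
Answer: 12240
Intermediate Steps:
(u + I(-2))*80 = (155 - 2)*80 = 153*80 = 12240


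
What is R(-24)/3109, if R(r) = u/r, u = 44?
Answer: -11/18654 ≈ -0.00058969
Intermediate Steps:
R(r) = 44/r
R(-24)/3109 = (44/(-24))/3109 = (44*(-1/24))*(1/3109) = -11/6*1/3109 = -11/18654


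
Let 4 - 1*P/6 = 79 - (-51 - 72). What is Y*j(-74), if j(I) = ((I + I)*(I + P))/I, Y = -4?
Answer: 10096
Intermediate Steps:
P = -1188 (P = 24 - 6*(79 - (-51 - 72)) = 24 - 6*(79 - 1*(-123)) = 24 - 6*(79 + 123) = 24 - 6*202 = 24 - 1212 = -1188)
j(I) = -2376 + 2*I (j(I) = ((I + I)*(I - 1188))/I = ((2*I)*(-1188 + I))/I = (2*I*(-1188 + I))/I = -2376 + 2*I)
Y*j(-74) = -4*(-2376 + 2*(-74)) = -4*(-2376 - 148) = -4*(-2524) = 10096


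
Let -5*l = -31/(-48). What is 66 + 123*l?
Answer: 4009/80 ≈ 50.112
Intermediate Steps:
l = -31/240 (l = -(-31)/(5*(-48)) = -(-31)*(-1)/(5*48) = -⅕*31/48 = -31/240 ≈ -0.12917)
66 + 123*l = 66 + 123*(-31/240) = 66 - 1271/80 = 4009/80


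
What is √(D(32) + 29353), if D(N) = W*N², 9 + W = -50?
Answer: I*√31063 ≈ 176.25*I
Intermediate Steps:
W = -59 (W = -9 - 50 = -59)
D(N) = -59*N²
√(D(32) + 29353) = √(-59*32² + 29353) = √(-59*1024 + 29353) = √(-60416 + 29353) = √(-31063) = I*√31063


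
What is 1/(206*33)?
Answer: 1/6798 ≈ 0.00014710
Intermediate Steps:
1/(206*33) = 1/6798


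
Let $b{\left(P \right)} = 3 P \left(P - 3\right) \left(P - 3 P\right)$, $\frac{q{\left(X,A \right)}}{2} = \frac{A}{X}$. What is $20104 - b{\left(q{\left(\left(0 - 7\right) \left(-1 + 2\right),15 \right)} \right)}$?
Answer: $\frac{6620272}{343} \approx 19301.0$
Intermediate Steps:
$q{\left(X,A \right)} = \frac{2 A}{X}$ ($q{\left(X,A \right)} = 2 \frac{A}{X} = \frac{2 A}{X}$)
$b{\left(P \right)} = - 6 P^{2} \left(-3 + P\right)$ ($b{\left(P \right)} = 3 P \left(-3 + P\right) \left(- 2 P\right) = 3 P \left(- 2 P \left(-3 + P\right)\right) = - 6 P^{2} \left(-3 + P\right)$)
$20104 - b{\left(q{\left(\left(0 - 7\right) \left(-1 + 2\right),15 \right)} \right)} = 20104 - 6 \left(2 \cdot 15 \frac{1}{\left(0 - 7\right) \left(-1 + 2\right)}\right)^{2} \left(3 - 2 \cdot 15 \frac{1}{\left(0 - 7\right) \left(-1 + 2\right)}\right) = 20104 - 6 \left(2 \cdot 15 \frac{1}{\left(-7\right) 1}\right)^{2} \left(3 - 2 \cdot 15 \frac{1}{\left(-7\right) 1}\right) = 20104 - 6 \left(2 \cdot 15 \frac{1}{-7}\right)^{2} \left(3 - 2 \cdot 15 \frac{1}{-7}\right) = 20104 - 6 \left(2 \cdot 15 \left(- \frac{1}{7}\right)\right)^{2} \left(3 - 2 \cdot 15 \left(- \frac{1}{7}\right)\right) = 20104 - 6 \left(- \frac{30}{7}\right)^{2} \left(3 - - \frac{30}{7}\right) = 20104 - 6 \cdot \frac{900}{49} \left(3 + \frac{30}{7}\right) = 20104 - 6 \cdot \frac{900}{49} \cdot \frac{51}{7} = 20104 - \frac{275400}{343} = \frac{6620272}{343}$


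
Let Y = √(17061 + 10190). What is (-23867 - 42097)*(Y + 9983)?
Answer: -658518612 - 65964*√27251 ≈ -6.6941e+8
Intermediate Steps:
Y = √27251 ≈ 165.08
(-23867 - 42097)*(Y + 9983) = (-23867 - 42097)*(√27251 + 9983) = -65964*(9983 + √27251) = -658518612 - 65964*√27251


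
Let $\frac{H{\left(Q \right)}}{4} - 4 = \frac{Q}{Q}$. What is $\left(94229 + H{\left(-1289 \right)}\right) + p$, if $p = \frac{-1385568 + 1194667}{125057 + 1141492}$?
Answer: $\frac{119370785800}{1266549} \approx 94249.0$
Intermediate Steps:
$H{\left(Q \right)} = 20$ ($H{\left(Q \right)} = 16 + 4 \frac{Q}{Q} = 16 + 4 \cdot 1 = 16 + 4 = 20$)
$p = - \frac{190901}{1266549} \approx -0.15073$
$\left(94229 + H{\left(-1289 \right)}\right) + p = \left(94229 + 20\right) - \frac{190901}{1266549} = 94249 - \frac{190901}{1266549} = \frac{119370785800}{1266549}$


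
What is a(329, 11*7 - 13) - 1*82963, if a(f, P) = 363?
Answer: -82600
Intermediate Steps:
a(329, 11*7 - 13) - 1*82963 = 363 - 1*82963 = 363 - 82963 = -82600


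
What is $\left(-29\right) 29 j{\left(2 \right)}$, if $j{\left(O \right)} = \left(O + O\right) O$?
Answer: $-6728$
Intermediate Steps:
$j{\left(O \right)} = 2 O^{2}$ ($j{\left(O \right)} = 2 O O = 2 O^{2}$)
$\left(-29\right) 29 j{\left(2 \right)} = \left(-29\right) 29 \cdot 2 \cdot 2^{2} = - 841 \cdot 2 \cdot 4 = \left(-841\right) 8 = -6728$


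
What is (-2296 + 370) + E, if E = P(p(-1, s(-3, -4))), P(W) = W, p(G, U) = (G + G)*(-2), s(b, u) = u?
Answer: -1922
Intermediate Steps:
p(G, U) = -4*G (p(G, U) = (2*G)*(-2) = -4*G)
E = 4 (E = -4*(-1) = 4)
(-2296 + 370) + E = (-2296 + 370) + 4 = -1926 + 4 = -1922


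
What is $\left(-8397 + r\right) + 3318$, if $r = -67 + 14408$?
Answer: $9262$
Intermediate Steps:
$r = 14341$
$\left(-8397 + r\right) + 3318 = \left(-8397 + 14341\right) + 3318 = 5944 + 3318 = 9262$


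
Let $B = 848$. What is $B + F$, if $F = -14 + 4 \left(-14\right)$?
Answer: $778$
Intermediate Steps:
$F = -70$ ($F = -14 - 56 = -70$)
$B + F = 848 - 70 = 778$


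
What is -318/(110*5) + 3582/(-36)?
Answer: -55043/550 ≈ -100.08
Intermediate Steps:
-318/(110*5) + 3582/(-36) = -318/550 + 3582*(-1/36) = -318*1/550 - 199/2 = -159/275 - 199/2 = -55043/550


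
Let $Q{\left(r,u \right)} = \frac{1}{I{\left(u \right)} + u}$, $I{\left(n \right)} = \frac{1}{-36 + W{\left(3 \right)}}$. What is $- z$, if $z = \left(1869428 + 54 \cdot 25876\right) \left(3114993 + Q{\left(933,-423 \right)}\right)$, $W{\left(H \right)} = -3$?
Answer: $- \frac{83940564420212850}{8249} \approx -1.0176 \cdot 10^{13}$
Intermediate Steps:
$I{\left(n \right)} = - \frac{1}{39}$ ($I{\left(n \right)} = \frac{1}{-36 - 3} = \frac{1}{-39} = - \frac{1}{39}$)
$Q{\left(r,u \right)} = \frac{1}{- \frac{1}{39} + u}$
$z = \frac{83940564420212850}{8249}$ ($z = \left(1869428 + 54 \cdot 25876\right) \left(3114993 + \frac{39}{-1 + 39 \left(-423\right)}\right) = \left(1869428 + 1397304\right) \left(3114993 + \frac{39}{-1 - 16497}\right) = 3266732 \left(3114993 + \frac{39}{-16498}\right) = 3266732 \left(3114993 + 39 \left(- \frac{1}{16498}\right)\right) = 3266732 \left(3114993 - \frac{39}{16498}\right) = 3266732 \cdot \frac{51391154475}{16498} = \frac{83940564420212850}{8249} \approx 1.0176 \cdot 10^{13}$)
$- z = \left(-1\right) \frac{83940564420212850}{8249} = - \frac{83940564420212850}{8249}$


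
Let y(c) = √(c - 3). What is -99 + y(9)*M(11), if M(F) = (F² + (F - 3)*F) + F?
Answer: -99 + 220*√6 ≈ 439.89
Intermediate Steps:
M(F) = F + F² + F*(-3 + F) (M(F) = (F² + (-3 + F)*F) + F = (F² + F*(-3 + F)) + F = F + F² + F*(-3 + F))
y(c) = √(-3 + c)
-99 + y(9)*M(11) = -99 + √(-3 + 9)*(2*11*(-1 + 11)) = -99 + √6*(2*11*10) = -99 + √6*220 = -99 + 220*√6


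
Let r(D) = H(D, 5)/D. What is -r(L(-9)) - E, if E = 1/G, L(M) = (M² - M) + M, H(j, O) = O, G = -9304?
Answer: -46439/753624 ≈ -0.061621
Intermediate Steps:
L(M) = M²
r(D) = 5/D
E = -1/9304 (E = 1/(-9304) = -1/9304 ≈ -0.00010748)
-r(L(-9)) - E = -5/((-9)²) - 1*(-1/9304) = -5/81 + 1/9304 = -46439/753624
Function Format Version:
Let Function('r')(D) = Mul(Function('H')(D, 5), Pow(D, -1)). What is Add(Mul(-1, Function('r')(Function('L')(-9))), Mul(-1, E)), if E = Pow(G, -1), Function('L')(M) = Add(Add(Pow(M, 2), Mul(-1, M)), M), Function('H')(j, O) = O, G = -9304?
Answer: Rational(-46439, 753624) ≈ -0.061621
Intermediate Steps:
Function('L')(M) = Pow(M, 2)
Function('r')(D) = Mul(5, Pow(D, -1))
E = Rational(-1, 9304) (E = Pow(-9304, -1) = Rational(-1, 9304) ≈ -0.00010748)
Add(Mul(-1, Function('r')(Function('L')(-9))), Mul(-1, E)) = Add(Mul(-1, Mul(5, Pow(Pow(-9, 2), -1))), Mul(-1, Rational(-1, 9304))) = Add(Mul(-1, Mul(5, Pow(81, -1))), Rational(1, 9304)) = Add(Mul(-1, Mul(5, Rational(1, 81))), Rational(1, 9304)) = Add(Mul(-1, Rational(5, 81)), Rational(1, 9304)) = Add(Rational(-5, 81), Rational(1, 9304)) = Rational(-46439, 753624)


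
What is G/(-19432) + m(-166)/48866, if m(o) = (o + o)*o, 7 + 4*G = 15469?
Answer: 882044861/949564112 ≈ 0.92889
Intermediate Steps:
G = 7731/2 (G = -7/4 + (¼)*15469 = -7/4 + 15469/4 = 7731/2 ≈ 3865.5)
m(o) = 2*o² (m(o) = (2*o)*o = 2*o²)
G/(-19432) + m(-166)/48866 = (7731/2)/(-19432) + (2*(-166)²)/48866 = (7731/2)*(-1/19432) + (2*27556)*(1/48866) = -7731/38864 + 55112*(1/48866) = -7731/38864 + 27556/24433 = 882044861/949564112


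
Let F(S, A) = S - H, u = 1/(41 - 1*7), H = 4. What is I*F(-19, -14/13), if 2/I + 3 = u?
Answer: 1564/101 ≈ 15.485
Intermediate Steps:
u = 1/34 (u = 1/(41 - 7) = 1/34 ≈ 0.029412)
I = -68/101 (I = 2/(-3 + 1/34) = 2/(-101/34) = 2*(-34/101) = -68/101 ≈ -0.67327)
F(S, A) = -4 + S (F(S, A) = S - 1*4 = S - 4 = -4 + S)
I*F(-19, -14/13) = -68*(-4 - 19)/101 = -68/101*(-23) = 1564/101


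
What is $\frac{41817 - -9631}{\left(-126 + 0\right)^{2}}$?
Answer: $\frac{12862}{3969} \approx 3.2406$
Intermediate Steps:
$\frac{41817 - -9631}{\left(-126 + 0\right)^{2}} = \frac{41817 + 9631}{\left(-126\right)^{2}} = \frac{51448}{15876} = 51448 \cdot \frac{1}{15876} = \frac{12862}{3969}$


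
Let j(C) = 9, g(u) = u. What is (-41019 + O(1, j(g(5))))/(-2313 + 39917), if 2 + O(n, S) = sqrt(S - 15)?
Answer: -2413/2212 + I*sqrt(6)/37604 ≈ -1.0909 + 6.5139e-5*I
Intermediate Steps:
O(n, S) = -2 + sqrt(-15 + S) (O(n, S) = -2 + sqrt(S - 15) = -2 + sqrt(-15 + S))
(-41019 + O(1, j(g(5))))/(-2313 + 39917) = (-41019 + (-2 + sqrt(-15 + 9)))/(-2313 + 39917) = (-41019 + (-2 + sqrt(-6)))/37604 = (-41019 + (-2 + I*sqrt(6)))*(1/37604) = (-41021 + I*sqrt(6))*(1/37604) = -2413/2212 + I*sqrt(6)/37604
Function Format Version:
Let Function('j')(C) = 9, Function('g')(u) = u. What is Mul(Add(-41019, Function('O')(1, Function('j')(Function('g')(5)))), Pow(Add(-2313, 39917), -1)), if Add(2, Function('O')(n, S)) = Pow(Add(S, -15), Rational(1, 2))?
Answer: Add(Rational(-2413, 2212), Mul(Rational(1, 37604), I, Pow(6, Rational(1, 2)))) ≈ Add(-1.0909, Mul(6.5139e-5, I))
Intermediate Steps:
Function('O')(n, S) = Add(-2, Pow(Add(-15, S), Rational(1, 2))) (Function('O')(n, S) = Add(-2, Pow(Add(S, -15), Rational(1, 2))) = Add(-2, Pow(Add(-15, S), Rational(1, 2))))
Mul(Add(-41019, Function('O')(1, Function('j')(Function('g')(5)))), Pow(Add(-2313, 39917), -1)) = Mul(Add(-41019, Add(-2, Pow(Add(-15, 9), Rational(1, 2)))), Pow(Add(-2313, 39917), -1)) = Mul(Add(-41019, Add(-2, Pow(-6, Rational(1, 2)))), Pow(37604, -1)) = Mul(Add(-41019, Add(-2, Mul(I, Pow(6, Rational(1, 2))))), Rational(1, 37604)) = Mul(Add(-41021, Mul(I, Pow(6, Rational(1, 2)))), Rational(1, 37604)) = Add(Rational(-2413, 2212), Mul(Rational(1, 37604), I, Pow(6, Rational(1, 2))))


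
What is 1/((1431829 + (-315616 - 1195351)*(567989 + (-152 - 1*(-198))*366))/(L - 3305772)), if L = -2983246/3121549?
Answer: 5159566132037/1379178143359896177 ≈ 3.7410e-6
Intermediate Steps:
L = -2983246/3121549 (L = -2983246*1/3121549 = -2983246/3121549 ≈ -0.95569)
1/((1431829 + (-315616 - 1195351)*(567989 + (-152 - 1*(-198))*366))/(L - 3305772)) = 1/((1431829 + (-315616 - 1195351)*(567989 + (-152 - 1*(-198))*366))/(-2983246/3121549 - 3305772)) = 1/((1431829 - 1510967*(567989 + (-152 + 198)*366))/(-10319132264074/3121549)) = 1/((1431829 - 1510967*(567989 + 46*366))*(-3121549/10319132264074)) = 1/((1431829 - 1510967*(567989 + 16836))*(-3121549/10319132264074)) = 1/((1431829 - 1510967*584825)*(-3121549/10319132264074)) = 1/((1431829 - 883651275775)*(-3121549/10319132264074)) = 1/(-883649843946*(-3121549/10319132264074)) = 1/(1379178143359896177/5159566132037) = 5159566132037/1379178143359896177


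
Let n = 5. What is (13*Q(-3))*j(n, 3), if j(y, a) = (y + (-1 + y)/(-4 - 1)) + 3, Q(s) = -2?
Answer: -936/5 ≈ -187.20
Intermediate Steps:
j(y, a) = 16/5 + 4*y/5 (j(y, a) = (y + (-1 + y)/(-5)) + 3 = (y + (-1 + y)*(-1/5)) + 3 = (y + (1/5 - y/5)) + 3 = (1/5 + 4*y/5) + 3 = 16/5 + 4*y/5)
(13*Q(-3))*j(n, 3) = (13*(-2))*(16/5 + (4/5)*5) = -26*(16/5 + 4) = -26*36/5 = -936/5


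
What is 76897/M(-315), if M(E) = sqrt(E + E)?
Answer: -76897*I*sqrt(70)/210 ≈ -3063.6*I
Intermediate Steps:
M(E) = sqrt(2)*sqrt(E) (M(E) = sqrt(2*E) = sqrt(2)*sqrt(E))
76897/M(-315) = 76897/((sqrt(2)*sqrt(-315))) = 76897/((sqrt(2)*(3*I*sqrt(35)))) = 76897/((3*I*sqrt(70))) = 76897*(-I*sqrt(70)/210) = -76897*I*sqrt(70)/210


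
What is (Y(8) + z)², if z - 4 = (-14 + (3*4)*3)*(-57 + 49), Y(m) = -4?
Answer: 30976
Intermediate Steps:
z = -172 (z = 4 + (-14 + (3*4)*3)*(-57 + 49) = 4 + (-14 + 12*3)*(-8) = 4 + (-14 + 36)*(-8) = 4 + 22*(-8) = 4 - 176 = -172)
(Y(8) + z)² = (-4 - 172)² = (-176)² = 30976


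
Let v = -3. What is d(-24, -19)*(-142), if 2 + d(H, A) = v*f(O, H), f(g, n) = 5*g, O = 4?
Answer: 8804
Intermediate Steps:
d(H, A) = -62 (d(H, A) = -2 - 15*4 = -2 - 3*20 = -2 - 60 = -62)
d(-24, -19)*(-142) = -62*(-142) = 8804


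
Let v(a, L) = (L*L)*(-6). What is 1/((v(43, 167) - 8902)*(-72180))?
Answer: 1/12720714480 ≈ 7.8612e-11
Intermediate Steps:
v(a, L) = -6*L² (v(a, L) = L²*(-6) = -6*L²)
1/((v(43, 167) - 8902)*(-72180)) = 1/(-6*167² - 8902*(-72180)) = -1/72180/(-6*27889 - 8902) = -1/72180/(-167334 - 8902) = -1/72180/(-176236) = -1/176236*(-1/72180) = 1/12720714480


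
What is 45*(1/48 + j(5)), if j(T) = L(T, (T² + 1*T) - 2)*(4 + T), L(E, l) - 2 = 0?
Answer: 12975/16 ≈ 810.94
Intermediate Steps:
L(E, l) = 2 (L(E, l) = 2 + 0 = 2)
j(T) = 8 + 2*T (j(T) = 2*(4 + T) = 8 + 2*T)
45*(1/48 + j(5)) = 45*(1/48 + (8 + 2*5)) = 45*(1/48 + (8 + 10)) = 45*(1/48 + 18) = 45*(865/48) = 12975/16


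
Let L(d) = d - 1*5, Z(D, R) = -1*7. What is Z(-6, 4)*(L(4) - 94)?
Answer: 665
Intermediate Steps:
Z(D, R) = -7
L(d) = -5 + d (L(d) = d - 5 = -5 + d)
Z(-6, 4)*(L(4) - 94) = -7*((-5 + 4) - 94) = -7*(-1 - 94) = -7*(-95) = 665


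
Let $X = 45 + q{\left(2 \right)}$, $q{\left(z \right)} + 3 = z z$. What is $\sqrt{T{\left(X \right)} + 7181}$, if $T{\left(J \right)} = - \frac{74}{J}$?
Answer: $\frac{\sqrt{3797898}}{23} \approx 84.731$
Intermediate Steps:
$q{\left(z \right)} = -3 + z^{2}$ ($q{\left(z \right)} = -3 + z z = -3 + z^{2}$)
$X = 46$ ($X = 45 - \left(3 - 2^{2}\right) = 45 + \left(-3 + 4\right) = 45 + 1 = 46$)
$\sqrt{T{\left(X \right)} + 7181} = \sqrt{- \frac{74}{46} + 7181} = \sqrt{\left(-74\right) \frac{1}{46} + 7181} = \sqrt{- \frac{37}{23} + 7181} = \sqrt{\frac{165126}{23}} = \frac{\sqrt{3797898}}{23}$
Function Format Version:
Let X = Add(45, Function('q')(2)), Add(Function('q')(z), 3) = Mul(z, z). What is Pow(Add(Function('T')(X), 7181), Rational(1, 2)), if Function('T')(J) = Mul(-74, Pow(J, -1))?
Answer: Mul(Rational(1, 23), Pow(3797898, Rational(1, 2))) ≈ 84.731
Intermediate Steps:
Function('q')(z) = Add(-3, Pow(z, 2)) (Function('q')(z) = Add(-3, Mul(z, z)) = Add(-3, Pow(z, 2)))
X = 46 (X = Add(45, Add(-3, Pow(2, 2))) = Add(45, Add(-3, 4)) = Add(45, 1) = 46)
Pow(Add(Function('T')(X), 7181), Rational(1, 2)) = Pow(Add(Mul(-74, Pow(46, -1)), 7181), Rational(1, 2)) = Pow(Add(Mul(-74, Rational(1, 46)), 7181), Rational(1, 2)) = Pow(Add(Rational(-37, 23), 7181), Rational(1, 2)) = Pow(Rational(165126, 23), Rational(1, 2)) = Mul(Rational(1, 23), Pow(3797898, Rational(1, 2)))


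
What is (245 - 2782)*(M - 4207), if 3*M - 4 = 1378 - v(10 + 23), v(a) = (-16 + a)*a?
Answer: 29936600/3 ≈ 9.9789e+6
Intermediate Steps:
v(a) = a*(-16 + a)
M = 821/3 (M = 4/3 + (1378 - (10 + 23)*(-16 + (10 + 23)))/3 = 4/3 + (1378 - 33*(-16 + 33))/3 = 4/3 + (1378 - 33*17)/3 = 4/3 + (1378 - 1*561)/3 = 4/3 + (1378 - 561)/3 = 4/3 + (1/3)*817 = 4/3 + 817/3 = 821/3 ≈ 273.67)
(245 - 2782)*(M - 4207) = (245 - 2782)*(821/3 - 4207) = -2537*(-11800/3) = 29936600/3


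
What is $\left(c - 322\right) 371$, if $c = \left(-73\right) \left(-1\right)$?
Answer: $-92379$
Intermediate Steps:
$c = 73$
$\left(c - 322\right) 371 = \left(73 - 322\right) 371 = \left(-249\right) 371 = -92379$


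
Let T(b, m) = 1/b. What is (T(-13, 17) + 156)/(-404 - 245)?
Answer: -2027/8437 ≈ -0.24025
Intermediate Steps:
(T(-13, 17) + 156)/(-404 - 245) = (1/(-13) + 156)/(-404 - 245) = (-1/13 + 156)/(-649) = (2027/13)*(-1/649) = -2027/8437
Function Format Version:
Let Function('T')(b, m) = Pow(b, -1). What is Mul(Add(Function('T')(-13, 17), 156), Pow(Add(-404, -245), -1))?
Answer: Rational(-2027, 8437) ≈ -0.24025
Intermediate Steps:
Mul(Add(Function('T')(-13, 17), 156), Pow(Add(-404, -245), -1)) = Mul(Add(Pow(-13, -1), 156), Pow(Add(-404, -245), -1)) = Mul(Add(Rational(-1, 13), 156), Pow(-649, -1)) = Mul(Rational(2027, 13), Rational(-1, 649)) = Rational(-2027, 8437)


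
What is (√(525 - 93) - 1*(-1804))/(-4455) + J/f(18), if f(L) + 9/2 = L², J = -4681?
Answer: -432934/28755 - 4*√3/1485 ≈ -15.061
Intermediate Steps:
f(L) = -9/2 + L²
(√(525 - 93) - 1*(-1804))/(-4455) + J/f(18) = (√(525 - 93) - 1*(-1804))/(-4455) - 4681/(-9/2 + 18²) = (√432 + 1804)*(-1/4455) - 4681/(-9/2 + 324) = (12*√3 + 1804)*(-1/4455) - 4681/639/2 = (1804 + 12*√3)*(-1/4455) - 4681*2/639 = (-164/405 - 4*√3/1485) - 9362/639 = -432934/28755 - 4*√3/1485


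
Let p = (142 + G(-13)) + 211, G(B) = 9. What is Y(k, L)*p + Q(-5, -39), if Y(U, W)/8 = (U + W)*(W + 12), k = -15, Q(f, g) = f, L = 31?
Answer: 1992443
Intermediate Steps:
Y(U, W) = 8*(12 + W)*(U + W) (Y(U, W) = 8*((U + W)*(W + 12)) = 8*((U + W)*(12 + W)) = 8*((12 + W)*(U + W)) = 8*(12 + W)*(U + W))
p = 362 (p = (142 + 9) + 211 = 151 + 211 = 362)
Y(k, L)*p + Q(-5, -39) = (8*31² + 96*(-15) + 96*31 + 8*(-15)*31)*362 - 5 = (8*961 - 1440 + 2976 - 3720)*362 - 5 = (7688 - 1440 + 2976 - 3720)*362 - 5 = 5504*362 - 5 = 1992448 - 5 = 1992443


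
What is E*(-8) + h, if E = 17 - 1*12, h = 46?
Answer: 6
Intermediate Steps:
E = 5 (E = 17 - 12 = 5)
E*(-8) + h = 5*(-8) + 46 = -40 + 46 = 6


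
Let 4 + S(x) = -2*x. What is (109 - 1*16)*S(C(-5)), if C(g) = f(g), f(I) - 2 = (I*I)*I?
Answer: 22506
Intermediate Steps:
f(I) = 2 + I³ (f(I) = 2 + (I*I)*I = 2 + I²*I = 2 + I³)
C(g) = 2 + g³
S(x) = -4 - 2*x
(109 - 1*16)*S(C(-5)) = (109 - 1*16)*(-4 - 2*(2 + (-5)³)) = (109 - 16)*(-4 - 2*(2 - 125)) = 93*(-4 - 2*(-123)) = 93*(-4 + 246) = 93*242 = 22506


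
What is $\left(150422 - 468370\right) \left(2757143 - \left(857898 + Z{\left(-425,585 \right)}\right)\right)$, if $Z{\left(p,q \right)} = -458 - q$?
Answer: $-604192769024$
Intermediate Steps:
$\left(150422 - 468370\right) \left(2757143 - \left(857898 + Z{\left(-425,585 \right)}\right)\right) = \left(150422 - 468370\right) \left(2757143 - \left(857440 - 585\right)\right) = \left(150422 - 468370\right) \left(2757143 - 856855\right) = - 317948 \left(2757143 - 856855\right) = \left(-317948\right) 1900288 = -604192769024$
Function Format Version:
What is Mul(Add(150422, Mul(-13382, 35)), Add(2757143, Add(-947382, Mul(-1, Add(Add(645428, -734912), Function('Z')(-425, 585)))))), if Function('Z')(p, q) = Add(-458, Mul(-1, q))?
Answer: -604192769024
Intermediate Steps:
Mul(Add(150422, Mul(-13382, 35)), Add(2757143, Add(-947382, Mul(-1, Add(Add(645428, -734912), Function('Z')(-425, 585)))))) = Mul(Add(150422, Mul(-13382, 35)), Add(2757143, Add(-947382, Mul(-1, Add(Add(645428, -734912), Add(-458, Mul(-1, 585))))))) = Mul(Add(150422, -468370), Add(2757143, Add(-947382, Mul(-1, Add(-89484, Add(-458, -585)))))) = Mul(-317948, Add(2757143, Add(-947382, Mul(-1, Add(-89484, -1043))))) = Mul(-317948, Add(2757143, Add(-947382, Mul(-1, -90527)))) = Mul(-317948, Add(2757143, Add(-947382, 90527))) = Mul(-317948, Add(2757143, -856855)) = Mul(-317948, 1900288) = -604192769024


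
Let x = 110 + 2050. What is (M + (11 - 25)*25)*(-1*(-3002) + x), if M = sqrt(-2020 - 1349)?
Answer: -1806700 + 5162*I*sqrt(3369) ≈ -1.8067e+6 + 2.9962e+5*I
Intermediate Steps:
M = I*sqrt(3369) (M = sqrt(-3369) = I*sqrt(3369) ≈ 58.043*I)
x = 2160
(M + (11 - 25)*25)*(-1*(-3002) + x) = (I*sqrt(3369) + (11 - 25)*25)*(-1*(-3002) + 2160) = (I*sqrt(3369) - 14*25)*(3002 + 2160) = (I*sqrt(3369) - 350)*5162 = (-350 + I*sqrt(3369))*5162 = -1806700 + 5162*I*sqrt(3369)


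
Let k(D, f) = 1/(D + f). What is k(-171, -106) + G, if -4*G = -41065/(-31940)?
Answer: -2300553/7077904 ≈ -0.32503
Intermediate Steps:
G = -8213/25552 (G = -(-41065)/(4*(-31940)) = -(-41065)*(-1)/(4*31940) = -1/4*8213/6388 = -8213/25552 ≈ -0.32142)
k(-171, -106) + G = 1/(-171 - 106) - 8213/25552 = 1/(-277) - 8213/25552 = -1/277 - 8213/25552 = -2300553/7077904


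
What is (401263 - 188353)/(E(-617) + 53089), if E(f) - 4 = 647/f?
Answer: 65682735/16378867 ≈ 4.0102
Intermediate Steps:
E(f) = 4 + 647/f
(401263 - 188353)/(E(-617) + 53089) = (401263 - 188353)/((4 + 647/(-617)) + 53089) = 212910/((4 + 647*(-1/617)) + 53089) = 212910/((4 - 647/617) + 53089) = 212910/(1821/617 + 53089) = 212910/(32757734/617) = 212910*(617/32757734) = 65682735/16378867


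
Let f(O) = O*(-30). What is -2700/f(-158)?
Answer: -45/79 ≈ -0.56962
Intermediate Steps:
f(O) = -30*O
-2700/f(-158) = -2700/((-30*(-158))) = -2700/4740 = -2700*1/4740 = -45/79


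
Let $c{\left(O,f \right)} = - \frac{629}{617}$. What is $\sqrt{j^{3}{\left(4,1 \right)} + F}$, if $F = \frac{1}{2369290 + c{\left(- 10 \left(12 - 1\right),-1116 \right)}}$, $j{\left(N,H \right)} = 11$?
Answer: $\frac{2 \sqrt{2460518409187949658}}{85991253} \approx 36.483$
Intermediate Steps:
$c{\left(O,f \right)} = - \frac{629}{617}$ ($c{\left(O,f \right)} = \left(-629\right) \frac{1}{617} = - \frac{629}{617}$)
$F = \frac{617}{1461851301}$ ($F = \frac{1}{2369290 - \frac{629}{617}} = \frac{1}{\frac{1461851301}{617}} = \frac{617}{1461851301} \approx 4.2207 \cdot 10^{-7}$)
$\sqrt{j^{3}{\left(4,1 \right)} + F} = \sqrt{11^{3} + \frac{617}{1461851301}} = \sqrt{1331 + \frac{617}{1461851301}} = \sqrt{\frac{1945724082248}{1461851301}} = \frac{2 \sqrt{2460518409187949658}}{85991253}$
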